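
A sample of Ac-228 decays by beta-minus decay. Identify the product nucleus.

Th-228

Beta-minus decay: mass number changes by +0, atomic number by +1.
A: 228 = 228; Z: 89 + 1 = 90.
Z = 90 is thorium, so the daughter is Th-228.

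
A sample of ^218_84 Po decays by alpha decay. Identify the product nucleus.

Alpha decay: mass number changes by -4, atomic number by -2.
A: 218 − 4 = 214; Z: 84 − 2 = 82.
Z = 82 is lead, so the daughter is ^214_82 Pb.

Pb-214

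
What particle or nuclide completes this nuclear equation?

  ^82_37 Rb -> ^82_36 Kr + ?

Conserve mass number: 82 = 82 + A, so A = 0.
Conserve atomic number: 37 = 36 + Z, so Z = 1.
A = 0 and Z = 1 is ^0_1 e — a positron.

positron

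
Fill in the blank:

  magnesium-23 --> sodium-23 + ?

Conserve mass number: 23 = 23 + A, so A = 0.
Conserve atomic number: 12 = 11 + Z, so Z = 1.
A = 0 and Z = 1 is e⁺ — a positron.

positron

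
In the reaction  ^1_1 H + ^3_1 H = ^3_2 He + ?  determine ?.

Conserve mass number: 1 + 3 = 3 + A, so A = 1.
Conserve atomic number: 1 + 1 = 2 + Z, so Z = 0.
A = 1 and Z = 0 is ^1_0 n — a neutron.

neutron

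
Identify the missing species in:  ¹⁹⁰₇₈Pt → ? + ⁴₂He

Os-186

Conserve mass number: 190 = A + 4, so A = 186.
Conserve atomic number: 78 = Z + 2, so Z = 76.
Z = 76 is osmium, so the species is ¹⁸⁶₇₆Os.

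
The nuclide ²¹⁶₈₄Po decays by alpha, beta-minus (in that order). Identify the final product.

Start: (A, Z) = (216, 84).
After α: (212, 82).
After β⁻: (212, 83).
Z = 83 is bismuth.

Bi-212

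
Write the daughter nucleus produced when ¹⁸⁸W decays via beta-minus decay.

Beta-minus decay: mass number changes by +0, atomic number by +1.
A: 188 = 188; Z: 74 + 1 = 75.
Z = 75 is rhenium, so the daughter is ¹⁸⁸Re.

Re-188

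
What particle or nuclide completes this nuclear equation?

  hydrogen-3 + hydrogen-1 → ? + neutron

Conserve mass number: 3 + 1 = A + 1, so A = 3.
Conserve atomic number: 1 + 1 = Z + 0, so Z = 2.
Z = 2 is helium, so the species is helium-3.

He-3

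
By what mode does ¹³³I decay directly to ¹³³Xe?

beta-minus decay

ΔA = 133 − 133 = 0; ΔZ = 54 − 53 = +1.
A is unchanged and Z rises by 1 — a neutron has become a proton (β⁻ decay).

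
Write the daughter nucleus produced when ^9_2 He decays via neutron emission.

He-8

Neutron emission: mass number changes by -1, atomic number by +0.
A: 9 − 1 = 8; Z: 2 = 2.
Z = 2 is helium, so the daughter is ^8_2 He.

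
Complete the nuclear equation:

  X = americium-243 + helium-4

Bk-247

Conserve mass number: A = 243 + 4, so A = 247.
Conserve atomic number: Z = 95 + 2, so Z = 97.
Z = 97 is berkelium, so the species is berkelium-247.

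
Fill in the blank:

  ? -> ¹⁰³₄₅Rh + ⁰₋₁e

Conserve mass number: A = 103 + 0, so A = 103.
Conserve atomic number: Z = 45 − 1, so Z = 44.
Z = 44 is ruthenium, so the species is ¹⁰³₄₄Ru.

Ru-103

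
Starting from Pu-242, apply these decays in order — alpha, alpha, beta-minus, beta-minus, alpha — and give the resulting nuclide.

Start: (A, Z) = (242, 94).
After α: (238, 92).
After α: (234, 90).
After β⁻: (234, 91).
After β⁻: (234, 92).
After α: (230, 90).
Z = 90 is thorium.

Th-230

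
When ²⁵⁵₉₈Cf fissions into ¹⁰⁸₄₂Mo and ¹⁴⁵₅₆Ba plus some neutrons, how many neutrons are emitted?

2

Conserve mass number: 255 = 108 + 145 + k, so k = 255 − 253 = 2.
Check atomic number: 98 = 42 + 56 + 0 = 98. ✓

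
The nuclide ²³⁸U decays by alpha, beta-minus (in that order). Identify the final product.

Pa-234

Start: (A, Z) = (238, 92).
After α: (234, 90).
After β⁻: (234, 91).
Z = 91 is protactinium.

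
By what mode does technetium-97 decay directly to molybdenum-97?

ΔA = 97 − 97 = 0; ΔZ = 42 − 43 = -1.
A is unchanged and Z drops by 1 — a proton has become a neutron (β⁺ emission or electron capture).

beta-plus decay or electron capture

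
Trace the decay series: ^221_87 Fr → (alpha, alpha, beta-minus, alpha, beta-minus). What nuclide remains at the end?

Start: (A, Z) = (221, 87).
After α: (217, 85).
After α: (213, 83).
After β⁻: (213, 84).
After α: (209, 82).
After β⁻: (209, 83).
Z = 83 is bismuth.

Bi-209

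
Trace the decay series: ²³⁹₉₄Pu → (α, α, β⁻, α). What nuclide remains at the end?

Ac-227

Start: (A, Z) = (239, 94).
After α: (235, 92).
After α: (231, 90).
After β⁻: (231, 91).
After α: (227, 89).
Z = 89 is actinium.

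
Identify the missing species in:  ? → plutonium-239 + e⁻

Conserve mass number: A = 239 + 0, so A = 239.
Conserve atomic number: Z = 94 − 1, so Z = 93.
Z = 93 is neptunium, so the species is neptunium-239.

Np-239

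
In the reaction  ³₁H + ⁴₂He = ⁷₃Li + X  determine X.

gamma ray

Conserve mass number: 3 + 4 = 7 + A, so A = 0.
Conserve atomic number: 1 + 2 = 3 + Z, so Z = 0.
A = 0 and Z = 0 is ⁰₀γ — a gamma ray.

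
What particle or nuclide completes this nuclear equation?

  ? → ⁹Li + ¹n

Conserve mass number: A = 9 + 1, so A = 10.
Conserve atomic number: Z = 3 + 0, so Z = 3.
Z = 3 is lithium, so the species is ¹⁰Li.

Li-10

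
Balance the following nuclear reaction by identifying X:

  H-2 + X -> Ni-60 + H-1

Ni-59

Conserve mass number: 2 + A = 60 + 1, so A = 59.
Conserve atomic number: 1 + Z = 28 + 1, so Z = 28.
Z = 28 is nickel, so the species is Ni-59.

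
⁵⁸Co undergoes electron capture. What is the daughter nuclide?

Electron capture: mass number changes by +0, atomic number by -1.
A: 58 = 58; Z: 27 − 1 = 26.
Z = 26 is iron, so the daughter is ⁵⁸Fe.

Fe-58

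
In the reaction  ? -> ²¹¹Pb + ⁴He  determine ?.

Po-215

Conserve mass number: A = 211 + 4, so A = 215.
Conserve atomic number: Z = 82 + 2, so Z = 84.
Z = 84 is polonium, so the species is ²¹⁵Po.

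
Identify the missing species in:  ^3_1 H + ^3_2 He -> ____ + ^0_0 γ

Li-6

Conserve mass number: 3 + 3 = A + 0, so A = 6.
Conserve atomic number: 1 + 2 = Z + 0, so Z = 3.
Z = 3 is lithium, so the species is ^6_3 Li.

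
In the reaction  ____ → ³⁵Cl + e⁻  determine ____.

Conserve mass number: A = 35 + 0, so A = 35.
Conserve atomic number: Z = 17 − 1, so Z = 16.
Z = 16 is sulfur, so the species is ³⁵S.

S-35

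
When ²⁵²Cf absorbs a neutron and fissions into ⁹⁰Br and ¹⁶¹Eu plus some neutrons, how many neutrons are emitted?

2

Conserve mass number: 253 = 90 + 161 + k, so k = 253 − 251 = 2.
Check atomic number: 98 = 35 + 63 + 0 = 98. ✓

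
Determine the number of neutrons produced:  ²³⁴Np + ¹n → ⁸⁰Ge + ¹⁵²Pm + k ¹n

3

Conserve mass number: 235 = 80 + 152 + k, so k = 235 − 232 = 3.
Check atomic number: 93 = 32 + 61 + 0 = 93. ✓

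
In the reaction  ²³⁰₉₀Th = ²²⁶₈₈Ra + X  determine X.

Conserve mass number: 230 = 226 + A, so A = 4.
Conserve atomic number: 90 = 88 + Z, so Z = 2.
A = 4 and Z = 2 is ⁴₂He — an alpha particle.

alpha particle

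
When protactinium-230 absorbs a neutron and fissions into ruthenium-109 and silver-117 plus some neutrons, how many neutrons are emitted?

5

Conserve mass number: 231 = 109 + 117 + k, so k = 231 − 226 = 5.
Check atomic number: 91 = 44 + 47 + 0 = 91. ✓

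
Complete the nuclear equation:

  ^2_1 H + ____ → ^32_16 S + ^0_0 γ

Conserve mass number: 2 + A = 32 + 0, so A = 30.
Conserve atomic number: 1 + Z = 16 + 0, so Z = 15.
Z = 15 is phosphorus, so the species is ^30_15 P.

P-30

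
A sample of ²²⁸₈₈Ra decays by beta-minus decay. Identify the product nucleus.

Beta-minus decay: mass number changes by +0, atomic number by +1.
A: 228 = 228; Z: 88 + 1 = 89.
Z = 89 is actinium, so the daughter is ²²⁸₈₉Ac.

Ac-228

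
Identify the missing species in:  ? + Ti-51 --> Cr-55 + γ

alpha particle

Conserve mass number: A + 51 = 55 + 0, so A = 4.
Conserve atomic number: Z + 22 = 24 + 0, so Z = 2.
A = 4 and Z = 2 is He-4 — an alpha particle.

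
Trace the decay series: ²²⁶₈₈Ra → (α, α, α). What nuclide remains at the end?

Pb-214

Start: (A, Z) = (226, 88).
After α: (222, 86).
After α: (218, 84).
After α: (214, 82).
Z = 82 is lead.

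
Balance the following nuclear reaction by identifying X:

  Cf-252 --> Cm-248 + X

alpha particle

Conserve mass number: 252 = 248 + A, so A = 4.
Conserve atomic number: 98 = 96 + Z, so Z = 2.
A = 4 and Z = 2 is He-4 — an alpha particle.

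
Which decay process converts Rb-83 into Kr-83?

ΔA = 83 − 83 = 0; ΔZ = 36 − 37 = -1.
A is unchanged and Z drops by 1 — a proton has become a neutron (β⁺ emission or electron capture).

beta-plus decay or electron capture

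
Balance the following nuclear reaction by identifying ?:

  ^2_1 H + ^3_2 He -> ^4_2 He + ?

proton

Conserve mass number: 2 + 3 = 4 + A, so A = 1.
Conserve atomic number: 1 + 2 = 2 + Z, so Z = 1.
A = 1 and Z = 1 is ^1_1 H — a proton.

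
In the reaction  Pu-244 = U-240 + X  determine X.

Conserve mass number: 244 = 240 + A, so A = 4.
Conserve atomic number: 94 = 92 + Z, so Z = 2.
A = 4 and Z = 2 is He-4 — an alpha particle.

alpha particle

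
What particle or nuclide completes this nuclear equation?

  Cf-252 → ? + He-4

Conserve mass number: 252 = A + 4, so A = 248.
Conserve atomic number: 98 = Z + 2, so Z = 96.
Z = 96 is curium, so the species is Cm-248.

Cm-248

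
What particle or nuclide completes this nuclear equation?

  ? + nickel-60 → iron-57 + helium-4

neutron

Conserve mass number: A + 60 = 57 + 4, so A = 1.
Conserve atomic number: Z + 28 = 26 + 2, so Z = 0.
A = 1 and Z = 0 is neutron — a neutron.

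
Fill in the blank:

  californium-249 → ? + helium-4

Conserve mass number: 249 = A + 4, so A = 245.
Conserve atomic number: 98 = Z + 2, so Z = 96.
Z = 96 is curium, so the species is curium-245.

Cm-245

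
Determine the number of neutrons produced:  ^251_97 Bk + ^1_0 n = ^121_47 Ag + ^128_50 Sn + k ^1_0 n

3

Conserve mass number: 252 = 121 + 128 + k, so k = 252 − 249 = 3.
Check atomic number: 97 = 47 + 50 + 0 = 97. ✓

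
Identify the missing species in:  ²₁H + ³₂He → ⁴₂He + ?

proton

Conserve mass number: 2 + 3 = 4 + A, so A = 1.
Conserve atomic number: 1 + 2 = 2 + Z, so Z = 1.
A = 1 and Z = 1 is ¹₁H — a proton.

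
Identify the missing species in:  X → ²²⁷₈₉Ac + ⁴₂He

Conserve mass number: A = 227 + 4, so A = 231.
Conserve atomic number: Z = 89 + 2, so Z = 91.
Z = 91 is protactinium, so the species is ²³¹₉₁Pa.

Pa-231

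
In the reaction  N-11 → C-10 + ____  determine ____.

Conserve mass number: 11 = 10 + A, so A = 1.
Conserve atomic number: 7 = 6 + Z, so Z = 1.
A = 1 and Z = 1 is H-1 — a proton.

proton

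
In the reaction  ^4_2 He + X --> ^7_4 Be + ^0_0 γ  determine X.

He-3

Conserve mass number: 4 + A = 7 + 0, so A = 3.
Conserve atomic number: 2 + Z = 4 + 0, so Z = 2.
Z = 2 is helium, so the species is ^3_2 He.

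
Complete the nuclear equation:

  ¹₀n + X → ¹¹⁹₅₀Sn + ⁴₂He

Conserve mass number: 1 + A = 119 + 4, so A = 122.
Conserve atomic number: 0 + Z = 50 + 2, so Z = 52.
Z = 52 is tellurium, so the species is ¹²²₅₂Te.

Te-122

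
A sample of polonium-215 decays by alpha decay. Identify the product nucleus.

Pb-211

Alpha decay: mass number changes by -4, atomic number by -2.
A: 215 − 4 = 211; Z: 84 − 2 = 82.
Z = 82 is lead, so the daughter is lead-211.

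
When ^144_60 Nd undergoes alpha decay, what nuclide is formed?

Alpha decay: mass number changes by -4, atomic number by -2.
A: 144 − 4 = 140; Z: 60 − 2 = 58.
Z = 58 is cerium, so the daughter is ^140_58 Ce.

Ce-140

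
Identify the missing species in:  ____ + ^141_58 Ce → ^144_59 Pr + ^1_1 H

alpha particle

Conserve mass number: A + 141 = 144 + 1, so A = 4.
Conserve atomic number: Z + 58 = 59 + 1, so Z = 2.
A = 4 and Z = 2 is ^4_2 He — an alpha particle.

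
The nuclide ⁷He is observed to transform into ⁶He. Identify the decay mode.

ΔA = 6 − 7 = -1; ΔZ = 2 − 2 = +0.
A drops by 1 with Z unchanged — a neutron was emitted.

neutron emission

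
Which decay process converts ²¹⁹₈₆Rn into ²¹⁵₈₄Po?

ΔA = 215 − 219 = -4; ΔZ = 84 − 86 = -2.
A drops by 4 and Z drops by 2 — the signature of alpha emission.

alpha decay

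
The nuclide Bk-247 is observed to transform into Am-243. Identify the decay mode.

ΔA = 243 − 247 = -4; ΔZ = 95 − 97 = -2.
A drops by 4 and Z drops by 2 — the signature of alpha emission.

alpha decay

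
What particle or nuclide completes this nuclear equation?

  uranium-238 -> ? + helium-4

Th-234

Conserve mass number: 238 = A + 4, so A = 234.
Conserve atomic number: 92 = Z + 2, so Z = 90.
Z = 90 is thorium, so the species is thorium-234.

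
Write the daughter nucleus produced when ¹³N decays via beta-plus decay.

C-13

Beta-plus decay: mass number changes by +0, atomic number by -1.
A: 13 = 13; Z: 7 − 1 = 6.
Z = 6 is carbon, so the daughter is ¹³C.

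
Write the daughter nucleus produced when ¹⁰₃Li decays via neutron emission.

Li-9

Neutron emission: mass number changes by -1, atomic number by +0.
A: 10 − 1 = 9; Z: 3 = 3.
Z = 3 is lithium, so the daughter is ⁹₃Li.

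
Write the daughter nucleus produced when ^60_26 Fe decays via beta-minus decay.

Beta-minus decay: mass number changes by +0, atomic number by +1.
A: 60 = 60; Z: 26 + 1 = 27.
Z = 27 is cobalt, so the daughter is ^60_27 Co.

Co-60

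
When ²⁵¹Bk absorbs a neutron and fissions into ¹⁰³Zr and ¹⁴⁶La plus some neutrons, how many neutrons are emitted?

Conserve mass number: 252 = 103 + 146 + k, so k = 252 − 249 = 3.
Check atomic number: 97 = 40 + 57 + 0 = 97. ✓

3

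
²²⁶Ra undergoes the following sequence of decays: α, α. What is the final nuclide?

Start: (A, Z) = (226, 88).
After α: (222, 86).
After α: (218, 84).
Z = 84 is polonium.

Po-218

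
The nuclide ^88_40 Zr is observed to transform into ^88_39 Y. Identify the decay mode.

ΔA = 88 − 88 = 0; ΔZ = 39 − 40 = -1.
A is unchanged and Z drops by 1 — a proton has become a neutron (β⁺ emission or electron capture).

beta-plus decay or electron capture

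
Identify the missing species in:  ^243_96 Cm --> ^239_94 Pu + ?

alpha particle

Conserve mass number: 243 = 239 + A, so A = 4.
Conserve atomic number: 96 = 94 + Z, so Z = 2.
A = 4 and Z = 2 is ^4_2 He — an alpha particle.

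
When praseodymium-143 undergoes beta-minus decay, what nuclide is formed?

Beta-minus decay: mass number changes by +0, atomic number by +1.
A: 143 = 143; Z: 59 + 1 = 60.
Z = 60 is neodymium, so the daughter is neodymium-143.

Nd-143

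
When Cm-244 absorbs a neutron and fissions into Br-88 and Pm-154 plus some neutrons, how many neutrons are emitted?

Conserve mass number: 245 = 88 + 154 + k, so k = 245 − 242 = 3.
Check atomic number: 96 = 35 + 61 + 0 = 96. ✓

3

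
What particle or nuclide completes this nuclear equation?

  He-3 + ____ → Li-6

triton

Conserve mass number: 3 + A = 6, so A = 3.
Conserve atomic number: 2 + Z = 3, so Z = 1.
A = 3 and Z = 1 is H-3 — a triton.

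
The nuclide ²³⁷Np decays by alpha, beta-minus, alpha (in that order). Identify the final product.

Th-229

Start: (A, Z) = (237, 93).
After α: (233, 91).
After β⁻: (233, 92).
After α: (229, 90).
Z = 90 is thorium.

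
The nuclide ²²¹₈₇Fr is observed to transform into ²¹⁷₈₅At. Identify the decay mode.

ΔA = 217 − 221 = -4; ΔZ = 85 − 87 = -2.
A drops by 4 and Z drops by 2 — the signature of alpha emission.

alpha decay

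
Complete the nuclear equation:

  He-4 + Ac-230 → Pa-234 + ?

Conserve mass number: 4 + 230 = 234 + A, so A = 0.
Conserve atomic number: 2 + 89 = 91 + Z, so Z = 0.
A = 0 and Z = 0 is γ — a gamma ray.

gamma ray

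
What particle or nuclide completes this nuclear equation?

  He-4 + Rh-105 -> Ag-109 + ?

Conserve mass number: 4 + 105 = 109 + A, so A = 0.
Conserve atomic number: 2 + 45 = 47 + Z, so Z = 0.
A = 0 and Z = 0 is γ — a gamma ray.

gamma ray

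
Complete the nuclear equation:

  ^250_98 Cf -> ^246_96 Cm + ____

Conserve mass number: 250 = 246 + A, so A = 4.
Conserve atomic number: 98 = 96 + Z, so Z = 2.
A = 4 and Z = 2 is ^4_2 He — an alpha particle.

alpha particle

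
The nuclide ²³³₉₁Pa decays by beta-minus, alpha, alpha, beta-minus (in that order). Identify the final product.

Ac-225

Start: (A, Z) = (233, 91).
After β⁻: (233, 92).
After α: (229, 90).
After α: (225, 88).
After β⁻: (225, 89).
Z = 89 is actinium.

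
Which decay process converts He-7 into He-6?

ΔA = 6 − 7 = -1; ΔZ = 2 − 2 = +0.
A drops by 1 with Z unchanged — a neutron was emitted.

neutron emission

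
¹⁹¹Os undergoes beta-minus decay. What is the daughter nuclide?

Beta-minus decay: mass number changes by +0, atomic number by +1.
A: 191 = 191; Z: 76 + 1 = 77.
Z = 77 is iridium, so the daughter is ¹⁹¹Ir.

Ir-191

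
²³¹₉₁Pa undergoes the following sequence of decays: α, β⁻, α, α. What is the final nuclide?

Start: (A, Z) = (231, 91).
After α: (227, 89).
After β⁻: (227, 90).
After α: (223, 88).
After α: (219, 86).
Z = 86 is radon.

Rn-219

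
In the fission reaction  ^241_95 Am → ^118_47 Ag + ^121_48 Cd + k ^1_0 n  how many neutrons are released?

2

Conserve mass number: 241 = 118 + 121 + k, so k = 241 − 239 = 2.
Check atomic number: 95 = 47 + 48 + 0 = 95. ✓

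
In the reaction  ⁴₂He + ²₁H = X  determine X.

Conserve mass number: 4 + 2 = A, so A = 6.
Conserve atomic number: 2 + 1 = Z, so Z = 3.
Z = 3 is lithium, so the species is ⁶₃Li.

Li-6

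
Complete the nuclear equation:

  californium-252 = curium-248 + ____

alpha particle

Conserve mass number: 252 = 248 + A, so A = 4.
Conserve atomic number: 98 = 96 + Z, so Z = 2.
A = 4 and Z = 2 is helium-4 — an alpha particle.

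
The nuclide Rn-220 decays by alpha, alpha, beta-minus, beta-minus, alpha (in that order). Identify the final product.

Start: (A, Z) = (220, 86).
After α: (216, 84).
After α: (212, 82).
After β⁻: (212, 83).
After β⁻: (212, 84).
After α: (208, 82).
Z = 82 is lead.

Pb-208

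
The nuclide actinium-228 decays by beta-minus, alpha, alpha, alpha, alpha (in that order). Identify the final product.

Start: (A, Z) = (228, 89).
After β⁻: (228, 90).
After α: (224, 88).
After α: (220, 86).
After α: (216, 84).
After α: (212, 82).
Z = 82 is lead.

Pb-212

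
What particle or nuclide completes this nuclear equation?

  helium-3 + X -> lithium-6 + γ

triton

Conserve mass number: 3 + A = 6 + 0, so A = 3.
Conserve atomic number: 2 + Z = 3 + 0, so Z = 1.
A = 3 and Z = 1 is hydrogen-3 — a triton.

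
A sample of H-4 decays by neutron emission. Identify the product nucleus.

Neutron emission: mass number changes by -1, atomic number by +0.
A: 4 − 1 = 3; Z: 1 = 1.
Z = 1 is hydrogen, so the daughter is H-3.

H-3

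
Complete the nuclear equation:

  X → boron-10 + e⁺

C-10

Conserve mass number: A = 10 + 0, so A = 10.
Conserve atomic number: Z = 5 + 1, so Z = 6.
Z = 6 is carbon, so the species is carbon-10.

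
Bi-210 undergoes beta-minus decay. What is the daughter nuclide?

Beta-minus decay: mass number changes by +0, atomic number by +1.
A: 210 = 210; Z: 83 + 1 = 84.
Z = 84 is polonium, so the daughter is Po-210.

Po-210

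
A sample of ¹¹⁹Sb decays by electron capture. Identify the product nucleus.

Sn-119

Electron capture: mass number changes by +0, atomic number by -1.
A: 119 = 119; Z: 51 − 1 = 50.
Z = 50 is tin, so the daughter is ¹¹⁹Sn.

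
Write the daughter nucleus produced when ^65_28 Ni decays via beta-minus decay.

Cu-65

Beta-minus decay: mass number changes by +0, atomic number by +1.
A: 65 = 65; Z: 28 + 1 = 29.
Z = 29 is copper, so the daughter is ^65_29 Cu.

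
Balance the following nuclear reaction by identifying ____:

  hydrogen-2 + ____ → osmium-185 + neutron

Re-184

Conserve mass number: 2 + A = 185 + 1, so A = 184.
Conserve atomic number: 1 + Z = 76 + 0, so Z = 75.
Z = 75 is rhenium, so the species is rhenium-184.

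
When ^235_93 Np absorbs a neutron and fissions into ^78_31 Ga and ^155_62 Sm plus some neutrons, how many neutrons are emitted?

Conserve mass number: 236 = 78 + 155 + k, so k = 236 − 233 = 3.
Check atomic number: 93 = 31 + 62 + 0 = 93. ✓

3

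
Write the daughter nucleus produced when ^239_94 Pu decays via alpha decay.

Alpha decay: mass number changes by -4, atomic number by -2.
A: 239 − 4 = 235; Z: 94 − 2 = 92.
Z = 92 is uranium, so the daughter is ^235_92 U.

U-235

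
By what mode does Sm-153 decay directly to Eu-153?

ΔA = 153 − 153 = 0; ΔZ = 63 − 62 = +1.
A is unchanged and Z rises by 1 — a neutron has become a proton (β⁻ decay).

beta-minus decay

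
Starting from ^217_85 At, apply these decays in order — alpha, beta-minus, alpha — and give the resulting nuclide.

Start: (A, Z) = (217, 85).
After α: (213, 83).
After β⁻: (213, 84).
After α: (209, 82).
Z = 82 is lead.

Pb-209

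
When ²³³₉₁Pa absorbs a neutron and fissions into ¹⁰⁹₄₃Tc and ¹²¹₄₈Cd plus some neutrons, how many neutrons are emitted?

4

Conserve mass number: 234 = 109 + 121 + k, so k = 234 − 230 = 4.
Check atomic number: 91 = 43 + 48 + 0 = 91. ✓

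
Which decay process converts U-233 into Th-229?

ΔA = 229 − 233 = -4; ΔZ = 90 − 92 = -2.
A drops by 4 and Z drops by 2 — the signature of alpha emission.

alpha decay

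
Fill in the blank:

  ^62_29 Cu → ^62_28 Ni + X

Conserve mass number: 62 = 62 + A, so A = 0.
Conserve atomic number: 29 = 28 + Z, so Z = 1.
A = 0 and Z = 1 is ^0_1 e — a positron.

positron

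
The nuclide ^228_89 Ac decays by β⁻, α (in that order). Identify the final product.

Start: (A, Z) = (228, 89).
After β⁻: (228, 90).
After α: (224, 88).
Z = 88 is radium.

Ra-224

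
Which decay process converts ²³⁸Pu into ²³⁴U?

alpha decay

ΔA = 234 − 238 = -4; ΔZ = 92 − 94 = -2.
A drops by 4 and Z drops by 2 — the signature of alpha emission.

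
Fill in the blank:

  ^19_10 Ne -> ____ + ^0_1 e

Conserve mass number: 19 = A + 0, so A = 19.
Conserve atomic number: 10 = Z + 1, so Z = 9.
Z = 9 is fluorine, so the species is ^19_9 F.

F-19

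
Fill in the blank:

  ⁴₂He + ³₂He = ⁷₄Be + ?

Conserve mass number: 4 + 3 = 7 + A, so A = 0.
Conserve atomic number: 2 + 2 = 4 + Z, so Z = 0.
A = 0 and Z = 0 is ⁰₀γ — a gamma ray.

gamma ray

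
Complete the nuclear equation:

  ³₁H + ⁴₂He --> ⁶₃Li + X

Conserve mass number: 3 + 4 = 6 + A, so A = 1.
Conserve atomic number: 1 + 2 = 3 + Z, so Z = 0.
A = 1 and Z = 0 is ¹₀n — a neutron.

neutron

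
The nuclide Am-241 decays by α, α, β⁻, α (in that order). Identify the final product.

Start: (A, Z) = (241, 95).
After α: (237, 93).
After α: (233, 91).
After β⁻: (233, 92).
After α: (229, 90).
Z = 90 is thorium.

Th-229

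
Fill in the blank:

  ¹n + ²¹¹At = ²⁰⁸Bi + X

alpha particle

Conserve mass number: 1 + 211 = 208 + A, so A = 4.
Conserve atomic number: 0 + 85 = 83 + Z, so Z = 2.
A = 4 and Z = 2 is ⁴He — an alpha particle.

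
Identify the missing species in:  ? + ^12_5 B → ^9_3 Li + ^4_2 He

Conserve mass number: A + 12 = 9 + 4, so A = 1.
Conserve atomic number: Z + 5 = 3 + 2, so Z = 0.
A = 1 and Z = 0 is ^1_0 n — a neutron.

neutron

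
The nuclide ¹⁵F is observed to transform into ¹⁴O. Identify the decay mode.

proton emission

ΔA = 14 − 15 = -1; ΔZ = 8 − 9 = -1.
A drops by 1 and Z drops by 1 — a proton was emitted.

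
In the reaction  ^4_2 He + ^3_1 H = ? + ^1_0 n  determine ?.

Li-6

Conserve mass number: 4 + 3 = A + 1, so A = 6.
Conserve atomic number: 2 + 1 = Z + 0, so Z = 3.
Z = 3 is lithium, so the species is ^6_3 Li.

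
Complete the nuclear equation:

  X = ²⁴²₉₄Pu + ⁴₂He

Conserve mass number: A = 242 + 4, so A = 246.
Conserve atomic number: Z = 94 + 2, so Z = 96.
Z = 96 is curium, so the species is ²⁴⁶₉₆Cm.

Cm-246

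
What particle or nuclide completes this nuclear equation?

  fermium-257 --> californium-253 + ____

alpha particle

Conserve mass number: 257 = 253 + A, so A = 4.
Conserve atomic number: 100 = 98 + Z, so Z = 2.
A = 4 and Z = 2 is helium-4 — an alpha particle.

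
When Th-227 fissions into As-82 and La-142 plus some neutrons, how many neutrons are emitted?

3

Conserve mass number: 227 = 82 + 142 + k, so k = 227 − 224 = 3.
Check atomic number: 90 = 33 + 57 + 0 = 90. ✓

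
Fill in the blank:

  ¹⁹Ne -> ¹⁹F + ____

Conserve mass number: 19 = 19 + A, so A = 0.
Conserve atomic number: 10 = 9 + Z, so Z = 1.
A = 0 and Z = 1 is e⁺ — a positron.

positron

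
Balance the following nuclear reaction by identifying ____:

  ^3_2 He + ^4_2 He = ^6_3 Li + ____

proton

Conserve mass number: 3 + 4 = 6 + A, so A = 1.
Conserve atomic number: 2 + 2 = 3 + Z, so Z = 1.
A = 1 and Z = 1 is ^1_1 H — a proton.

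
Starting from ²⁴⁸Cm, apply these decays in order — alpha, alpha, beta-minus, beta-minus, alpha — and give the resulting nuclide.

Start: (A, Z) = (248, 96).
After α: (244, 94).
After α: (240, 92).
After β⁻: (240, 93).
After β⁻: (240, 94).
After α: (236, 92).
Z = 92 is uranium.

U-236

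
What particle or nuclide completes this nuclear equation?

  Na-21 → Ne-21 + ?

Conserve mass number: 21 = 21 + A, so A = 0.
Conserve atomic number: 11 = 10 + Z, so Z = 1.
A = 0 and Z = 1 is e⁺ — a positron.

positron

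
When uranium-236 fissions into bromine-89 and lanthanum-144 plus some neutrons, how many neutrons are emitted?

Conserve mass number: 236 = 89 + 144 + k, so k = 236 − 233 = 3.
Check atomic number: 92 = 35 + 57 + 0 = 92. ✓

3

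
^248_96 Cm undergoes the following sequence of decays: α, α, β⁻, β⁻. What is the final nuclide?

Pu-240

Start: (A, Z) = (248, 96).
After α: (244, 94).
After α: (240, 92).
After β⁻: (240, 93).
After β⁻: (240, 94).
Z = 94 is plutonium.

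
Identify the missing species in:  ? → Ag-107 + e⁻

Conserve mass number: A = 107 + 0, so A = 107.
Conserve atomic number: Z = 47 − 1, so Z = 46.
Z = 46 is palladium, so the species is Pd-107.

Pd-107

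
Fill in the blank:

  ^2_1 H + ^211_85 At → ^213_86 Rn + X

gamma ray

Conserve mass number: 2 + 211 = 213 + A, so A = 0.
Conserve atomic number: 1 + 85 = 86 + Z, so Z = 0.
A = 0 and Z = 0 is ^0_0 γ — a gamma ray.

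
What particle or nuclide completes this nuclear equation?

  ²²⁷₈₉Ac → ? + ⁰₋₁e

Conserve mass number: 227 = A + 0, so A = 227.
Conserve atomic number: 89 = Z − 1, so Z = 90.
Z = 90 is thorium, so the species is ²²⁷₉₀Th.

Th-227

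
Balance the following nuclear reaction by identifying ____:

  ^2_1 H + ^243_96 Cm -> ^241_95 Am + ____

Conserve mass number: 2 + 243 = 241 + A, so A = 4.
Conserve atomic number: 1 + 96 = 95 + Z, so Z = 2.
A = 4 and Z = 2 is ^4_2 He — an alpha particle.

alpha particle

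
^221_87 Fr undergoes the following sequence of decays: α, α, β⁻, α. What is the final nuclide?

Pb-209

Start: (A, Z) = (221, 87).
After α: (217, 85).
After α: (213, 83).
After β⁻: (213, 84).
After α: (209, 82).
Z = 82 is lead.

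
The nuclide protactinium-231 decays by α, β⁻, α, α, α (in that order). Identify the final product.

Po-215

Start: (A, Z) = (231, 91).
After α: (227, 89).
After β⁻: (227, 90).
After α: (223, 88).
After α: (219, 86).
After α: (215, 84).
Z = 84 is polonium.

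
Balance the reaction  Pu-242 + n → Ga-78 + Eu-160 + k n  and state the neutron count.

5

Conserve mass number: 243 = 78 + 160 + k, so k = 243 − 238 = 5.
Check atomic number: 94 = 31 + 63 + 0 = 94. ✓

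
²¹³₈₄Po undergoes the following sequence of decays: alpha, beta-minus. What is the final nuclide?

Start: (A, Z) = (213, 84).
After α: (209, 82).
After β⁻: (209, 83).
Z = 83 is bismuth.

Bi-209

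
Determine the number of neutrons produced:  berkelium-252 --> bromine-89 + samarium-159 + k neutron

4

Conserve mass number: 252 = 89 + 159 + k, so k = 252 − 248 = 4.
Check atomic number: 97 = 35 + 62 + 0 = 97. ✓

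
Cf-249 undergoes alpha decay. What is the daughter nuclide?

Cm-245

Alpha decay: mass number changes by -4, atomic number by -2.
A: 249 − 4 = 245; Z: 98 − 2 = 96.
Z = 96 is curium, so the daughter is Cm-245.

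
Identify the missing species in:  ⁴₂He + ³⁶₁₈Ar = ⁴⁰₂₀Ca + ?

Conserve mass number: 4 + 36 = 40 + A, so A = 0.
Conserve atomic number: 2 + 18 = 20 + Z, so Z = 0.
A = 0 and Z = 0 is ⁰₀γ — a gamma ray.

gamma ray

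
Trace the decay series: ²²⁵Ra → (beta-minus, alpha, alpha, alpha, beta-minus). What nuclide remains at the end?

Start: (A, Z) = (225, 88).
After β⁻: (225, 89).
After α: (221, 87).
After α: (217, 85).
After α: (213, 83).
After β⁻: (213, 84).
Z = 84 is polonium.

Po-213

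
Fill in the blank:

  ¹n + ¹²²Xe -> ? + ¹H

I-122

Conserve mass number: 1 + 122 = A + 1, so A = 122.
Conserve atomic number: 0 + 54 = Z + 1, so Z = 53.
Z = 53 is iodine, so the species is ¹²²I.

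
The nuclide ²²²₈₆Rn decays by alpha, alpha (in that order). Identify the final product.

Start: (A, Z) = (222, 86).
After α: (218, 84).
After α: (214, 82).
Z = 82 is lead.

Pb-214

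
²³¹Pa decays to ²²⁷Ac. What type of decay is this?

ΔA = 227 − 231 = -4; ΔZ = 89 − 91 = -2.
A drops by 4 and Z drops by 2 — the signature of alpha emission.

alpha decay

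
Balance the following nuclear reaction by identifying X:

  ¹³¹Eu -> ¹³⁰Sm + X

proton

Conserve mass number: 131 = 130 + A, so A = 1.
Conserve atomic number: 63 = 62 + Z, so Z = 1.
A = 1 and Z = 1 is ¹H — a proton.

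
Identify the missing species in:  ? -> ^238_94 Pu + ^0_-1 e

Np-238

Conserve mass number: A = 238 + 0, so A = 238.
Conserve atomic number: Z = 94 − 1, so Z = 93.
Z = 93 is neptunium, so the species is ^238_93 Np.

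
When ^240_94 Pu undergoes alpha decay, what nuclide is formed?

Alpha decay: mass number changes by -4, atomic number by -2.
A: 240 − 4 = 236; Z: 94 − 2 = 92.
Z = 92 is uranium, so the daughter is ^236_92 U.

U-236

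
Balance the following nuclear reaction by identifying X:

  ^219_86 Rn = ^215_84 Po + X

Conserve mass number: 219 = 215 + A, so A = 4.
Conserve atomic number: 86 = 84 + Z, so Z = 2.
A = 4 and Z = 2 is ^4_2 He — an alpha particle.

alpha particle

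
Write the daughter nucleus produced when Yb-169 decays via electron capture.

Electron capture: mass number changes by +0, atomic number by -1.
A: 169 = 169; Z: 70 − 1 = 69.
Z = 69 is thulium, so the daughter is Tm-169.

Tm-169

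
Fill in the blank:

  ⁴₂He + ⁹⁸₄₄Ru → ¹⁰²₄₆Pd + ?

Conserve mass number: 4 + 98 = 102 + A, so A = 0.
Conserve atomic number: 2 + 44 = 46 + Z, so Z = 0.
A = 0 and Z = 0 is ⁰₀γ — a gamma ray.

gamma ray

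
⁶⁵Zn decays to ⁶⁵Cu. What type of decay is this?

beta-plus decay or electron capture

ΔA = 65 − 65 = 0; ΔZ = 29 − 30 = -1.
A is unchanged and Z drops by 1 — a proton has become a neutron (β⁺ emission or electron capture).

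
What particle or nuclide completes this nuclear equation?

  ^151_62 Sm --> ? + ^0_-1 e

Conserve mass number: 151 = A + 0, so A = 151.
Conserve atomic number: 62 = Z − 1, so Z = 63.
Z = 63 is europium, so the species is ^151_63 Eu.

Eu-151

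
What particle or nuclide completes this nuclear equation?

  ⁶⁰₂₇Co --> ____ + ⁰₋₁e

Conserve mass number: 60 = A + 0, so A = 60.
Conserve atomic number: 27 = Z − 1, so Z = 28.
Z = 28 is nickel, so the species is ⁶⁰₂₈Ni.

Ni-60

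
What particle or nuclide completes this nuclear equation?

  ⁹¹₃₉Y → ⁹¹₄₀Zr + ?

beta-minus particle

Conserve mass number: 91 = 91 + A, so A = 0.
Conserve atomic number: 39 = 40 + Z, so Z = -1.
A = 0 and Z = -1 is ⁰₋₁e — a beta-minus particle.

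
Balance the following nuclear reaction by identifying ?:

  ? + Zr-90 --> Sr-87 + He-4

Conserve mass number: A + 90 = 87 + 4, so A = 1.
Conserve atomic number: Z + 40 = 38 + 2, so Z = 0.
A = 1 and Z = 0 is n — a neutron.

neutron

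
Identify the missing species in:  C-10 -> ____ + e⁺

Conserve mass number: 10 = A + 0, so A = 10.
Conserve atomic number: 6 = Z + 1, so Z = 5.
Z = 5 is boron, so the species is B-10.

B-10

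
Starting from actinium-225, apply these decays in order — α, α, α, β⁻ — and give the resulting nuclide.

Po-213

Start: (A, Z) = (225, 89).
After α: (221, 87).
After α: (217, 85).
After α: (213, 83).
After β⁻: (213, 84).
Z = 84 is polonium.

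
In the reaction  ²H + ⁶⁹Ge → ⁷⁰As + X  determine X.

neutron

Conserve mass number: 2 + 69 = 70 + A, so A = 1.
Conserve atomic number: 1 + 32 = 33 + Z, so Z = 0.
A = 1 and Z = 0 is ¹n — a neutron.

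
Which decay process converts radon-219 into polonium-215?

alpha decay

ΔA = 215 − 219 = -4; ΔZ = 84 − 86 = -2.
A drops by 4 and Z drops by 2 — the signature of alpha emission.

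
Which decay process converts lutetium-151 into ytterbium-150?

ΔA = 150 − 151 = -1; ΔZ = 70 − 71 = -1.
A drops by 1 and Z drops by 1 — a proton was emitted.

proton emission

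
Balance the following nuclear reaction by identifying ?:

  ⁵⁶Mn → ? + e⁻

Fe-56

Conserve mass number: 56 = A + 0, so A = 56.
Conserve atomic number: 25 = Z − 1, so Z = 26.
Z = 26 is iron, so the species is ⁵⁶Fe.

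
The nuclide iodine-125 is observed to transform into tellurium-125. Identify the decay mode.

beta-plus decay or electron capture

ΔA = 125 − 125 = 0; ΔZ = 52 − 53 = -1.
A is unchanged and Z drops by 1 — a proton has become a neutron (β⁺ emission or electron capture).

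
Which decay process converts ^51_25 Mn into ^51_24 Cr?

beta-plus decay or electron capture

ΔA = 51 − 51 = 0; ΔZ = 24 − 25 = -1.
A is unchanged and Z drops by 1 — a proton has become a neutron (β⁺ emission or electron capture).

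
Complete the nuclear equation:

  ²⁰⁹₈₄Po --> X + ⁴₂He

Conserve mass number: 209 = A + 4, so A = 205.
Conserve atomic number: 84 = Z + 2, so Z = 82.
Z = 82 is lead, so the species is ²⁰⁵₈₂Pb.

Pb-205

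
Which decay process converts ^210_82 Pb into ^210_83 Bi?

beta-minus decay

ΔA = 210 − 210 = 0; ΔZ = 83 − 82 = +1.
A is unchanged and Z rises by 1 — a neutron has become a proton (β⁻ decay).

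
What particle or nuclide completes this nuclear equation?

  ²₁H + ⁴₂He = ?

Li-6

Conserve mass number: 2 + 4 = A, so A = 6.
Conserve atomic number: 1 + 2 = Z, so Z = 3.
Z = 3 is lithium, so the species is ⁶₃Li.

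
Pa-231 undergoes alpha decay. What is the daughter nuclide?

Ac-227

Alpha decay: mass number changes by -4, atomic number by -2.
A: 231 − 4 = 227; Z: 91 − 2 = 89.
Z = 89 is actinium, so the daughter is Ac-227.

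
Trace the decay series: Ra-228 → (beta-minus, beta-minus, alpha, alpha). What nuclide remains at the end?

Rn-220

Start: (A, Z) = (228, 88).
After β⁻: (228, 89).
After β⁻: (228, 90).
After α: (224, 88).
After α: (220, 86).
Z = 86 is radon.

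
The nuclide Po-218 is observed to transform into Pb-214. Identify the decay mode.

ΔA = 214 − 218 = -4; ΔZ = 82 − 84 = -2.
A drops by 4 and Z drops by 2 — the signature of alpha emission.

alpha decay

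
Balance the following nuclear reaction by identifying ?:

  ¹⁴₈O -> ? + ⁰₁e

Conserve mass number: 14 = A + 0, so A = 14.
Conserve atomic number: 8 = Z + 1, so Z = 7.
Z = 7 is nitrogen, so the species is ¹⁴₇N.

N-14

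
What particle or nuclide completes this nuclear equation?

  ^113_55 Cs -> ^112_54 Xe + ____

proton

Conserve mass number: 113 = 112 + A, so A = 1.
Conserve atomic number: 55 = 54 + Z, so Z = 1.
A = 1 and Z = 1 is ^1_1 H — a proton.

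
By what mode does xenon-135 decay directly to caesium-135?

beta-minus decay

ΔA = 135 − 135 = 0; ΔZ = 55 − 54 = +1.
A is unchanged and Z rises by 1 — a neutron has become a proton (β⁻ decay).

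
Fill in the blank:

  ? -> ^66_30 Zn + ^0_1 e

Ga-66

Conserve mass number: A = 66 + 0, so A = 66.
Conserve atomic number: Z = 30 + 1, so Z = 31.
Z = 31 is gallium, so the species is ^66_31 Ga.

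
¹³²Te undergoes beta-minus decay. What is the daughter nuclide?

Beta-minus decay: mass number changes by +0, atomic number by +1.
A: 132 = 132; Z: 52 + 1 = 53.
Z = 53 is iodine, so the daughter is ¹³²I.

I-132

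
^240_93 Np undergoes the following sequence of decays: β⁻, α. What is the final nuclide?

U-236

Start: (A, Z) = (240, 93).
After β⁻: (240, 94).
After α: (236, 92).
Z = 92 is uranium.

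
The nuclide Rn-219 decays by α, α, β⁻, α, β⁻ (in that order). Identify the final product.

Pb-207

Start: (A, Z) = (219, 86).
After α: (215, 84).
After α: (211, 82).
After β⁻: (211, 83).
After α: (207, 81).
After β⁻: (207, 82).
Z = 82 is lead.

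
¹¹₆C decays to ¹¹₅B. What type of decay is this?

ΔA = 11 − 11 = 0; ΔZ = 5 − 6 = -1.
A is unchanged and Z drops by 1 — a proton has become a neutron (β⁺ emission or electron capture).

beta-plus decay or electron capture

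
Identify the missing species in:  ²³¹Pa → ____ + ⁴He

Ac-227

Conserve mass number: 231 = A + 4, so A = 227.
Conserve atomic number: 91 = Z + 2, so Z = 89.
Z = 89 is actinium, so the species is ²²⁷Ac.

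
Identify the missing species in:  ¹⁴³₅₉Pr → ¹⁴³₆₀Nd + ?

Conserve mass number: 143 = 143 + A, so A = 0.
Conserve atomic number: 59 = 60 + Z, so Z = -1.
A = 0 and Z = -1 is ⁰₋₁e — a beta-minus particle.

beta-minus particle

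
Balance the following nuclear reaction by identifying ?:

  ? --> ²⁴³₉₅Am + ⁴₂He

Conserve mass number: A = 243 + 4, so A = 247.
Conserve atomic number: Z = 95 + 2, so Z = 97.
Z = 97 is berkelium, so the species is ²⁴⁷₉₇Bk.

Bk-247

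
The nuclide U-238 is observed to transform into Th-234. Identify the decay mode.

ΔA = 234 − 238 = -4; ΔZ = 90 − 92 = -2.
A drops by 4 and Z drops by 2 — the signature of alpha emission.

alpha decay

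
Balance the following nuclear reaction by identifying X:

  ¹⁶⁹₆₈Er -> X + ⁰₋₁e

Tm-169

Conserve mass number: 169 = A + 0, so A = 169.
Conserve atomic number: 68 = Z − 1, so Z = 69.
Z = 69 is thulium, so the species is ¹⁶⁹₆₉Tm.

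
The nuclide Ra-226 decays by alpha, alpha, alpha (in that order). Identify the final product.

Pb-214

Start: (A, Z) = (226, 88).
After α: (222, 86).
After α: (218, 84).
After α: (214, 82).
Z = 82 is lead.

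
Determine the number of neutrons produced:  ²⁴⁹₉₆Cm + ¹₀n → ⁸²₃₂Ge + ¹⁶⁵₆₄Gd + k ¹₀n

Conserve mass number: 250 = 82 + 165 + k, so k = 250 − 247 = 3.
Check atomic number: 96 = 32 + 64 + 0 = 96. ✓

3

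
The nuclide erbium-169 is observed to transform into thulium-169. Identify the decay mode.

ΔA = 169 − 169 = 0; ΔZ = 69 − 68 = +1.
A is unchanged and Z rises by 1 — a neutron has become a proton (β⁻ decay).

beta-minus decay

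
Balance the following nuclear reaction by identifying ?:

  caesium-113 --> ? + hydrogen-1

Xe-112

Conserve mass number: 113 = A + 1, so A = 112.
Conserve atomic number: 55 = Z + 1, so Z = 54.
Z = 54 is xenon, so the species is xenon-112.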